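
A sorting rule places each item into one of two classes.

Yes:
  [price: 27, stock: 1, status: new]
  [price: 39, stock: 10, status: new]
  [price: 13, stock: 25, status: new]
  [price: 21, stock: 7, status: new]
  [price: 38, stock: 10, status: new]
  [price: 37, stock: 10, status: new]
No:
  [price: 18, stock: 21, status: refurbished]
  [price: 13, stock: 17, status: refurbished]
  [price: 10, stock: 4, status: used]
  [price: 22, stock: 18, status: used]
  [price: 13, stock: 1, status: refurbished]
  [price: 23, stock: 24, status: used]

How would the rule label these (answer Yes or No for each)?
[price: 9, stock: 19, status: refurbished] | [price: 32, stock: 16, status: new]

No, Yes

Comparing the two groups points to one rule — status is new.
[price: 9, stock: 19, status: refurbished]: status is refurbished — doesn't match, so No.
[price: 32, stock: 16, status: new]: status is new — fits, so Yes.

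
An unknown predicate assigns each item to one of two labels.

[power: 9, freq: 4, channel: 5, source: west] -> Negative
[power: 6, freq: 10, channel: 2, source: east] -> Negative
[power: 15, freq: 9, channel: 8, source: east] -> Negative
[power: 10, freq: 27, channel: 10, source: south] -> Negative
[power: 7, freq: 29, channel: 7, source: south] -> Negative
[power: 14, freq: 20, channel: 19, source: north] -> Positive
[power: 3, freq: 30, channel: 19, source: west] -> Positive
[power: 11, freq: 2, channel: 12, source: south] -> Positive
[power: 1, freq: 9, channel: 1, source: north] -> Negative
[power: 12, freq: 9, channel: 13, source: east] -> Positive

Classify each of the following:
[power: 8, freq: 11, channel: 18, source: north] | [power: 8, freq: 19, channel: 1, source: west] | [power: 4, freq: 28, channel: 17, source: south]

One predicate separates the groups cleanly: channel ≥ 12.

Positive, Negative, Positive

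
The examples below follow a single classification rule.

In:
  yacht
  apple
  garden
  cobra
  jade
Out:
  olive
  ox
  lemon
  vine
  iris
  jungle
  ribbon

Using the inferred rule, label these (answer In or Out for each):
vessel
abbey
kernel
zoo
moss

Rule: contains 'a'. This holds for each 'In' example and fails for each 'Out' one.

Out, In, Out, Out, Out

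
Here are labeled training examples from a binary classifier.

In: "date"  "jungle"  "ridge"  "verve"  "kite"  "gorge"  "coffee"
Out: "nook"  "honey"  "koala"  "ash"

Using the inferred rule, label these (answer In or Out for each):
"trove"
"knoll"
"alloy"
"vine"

Checking candidate rules against both groups, what survives is: ends with 'e'.
"trove": In (ends with 'e').
"knoll": Out (ends with 'l').
"alloy": Out (ends with 'y').
"vine": In (ends with 'e').

In, Out, Out, In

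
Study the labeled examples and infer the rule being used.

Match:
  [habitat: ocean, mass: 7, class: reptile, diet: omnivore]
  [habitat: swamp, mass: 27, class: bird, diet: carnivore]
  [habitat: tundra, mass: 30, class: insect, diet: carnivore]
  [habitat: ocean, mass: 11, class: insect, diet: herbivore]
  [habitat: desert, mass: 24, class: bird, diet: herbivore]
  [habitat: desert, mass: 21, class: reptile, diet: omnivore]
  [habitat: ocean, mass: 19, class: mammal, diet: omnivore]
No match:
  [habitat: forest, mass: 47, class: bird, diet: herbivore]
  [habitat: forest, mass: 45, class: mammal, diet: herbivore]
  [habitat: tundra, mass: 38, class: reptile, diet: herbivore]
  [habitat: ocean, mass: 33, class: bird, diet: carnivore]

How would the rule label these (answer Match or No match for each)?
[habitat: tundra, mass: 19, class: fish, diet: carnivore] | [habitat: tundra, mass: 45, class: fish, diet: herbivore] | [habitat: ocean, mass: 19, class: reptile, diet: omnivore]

Match, No match, Match

The rule appears to be: mass ≤ 30.
[habitat: tundra, mass: 19, class: fish, diet: carnivore]: mass = 19 — satisfies this, so Match.
[habitat: tundra, mass: 45, class: fish, diet: herbivore]: mass = 45 — doesn't match, so No match.
[habitat: ocean, mass: 19, class: reptile, diet: omnivore]: mass = 19 — satisfies this, so Match.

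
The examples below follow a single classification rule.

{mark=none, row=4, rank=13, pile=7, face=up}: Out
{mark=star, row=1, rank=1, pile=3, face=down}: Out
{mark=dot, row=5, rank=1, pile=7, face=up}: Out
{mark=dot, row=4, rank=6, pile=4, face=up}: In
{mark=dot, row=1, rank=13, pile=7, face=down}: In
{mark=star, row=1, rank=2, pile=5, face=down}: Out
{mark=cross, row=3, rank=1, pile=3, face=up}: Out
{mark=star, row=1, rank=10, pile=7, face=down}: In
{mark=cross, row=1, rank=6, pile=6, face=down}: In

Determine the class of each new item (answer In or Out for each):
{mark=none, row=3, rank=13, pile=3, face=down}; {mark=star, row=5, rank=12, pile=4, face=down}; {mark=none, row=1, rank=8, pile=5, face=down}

The simplest hypothesis consistent with all the labels is: mark is not none AND rank ≥ 6.

Out, In, Out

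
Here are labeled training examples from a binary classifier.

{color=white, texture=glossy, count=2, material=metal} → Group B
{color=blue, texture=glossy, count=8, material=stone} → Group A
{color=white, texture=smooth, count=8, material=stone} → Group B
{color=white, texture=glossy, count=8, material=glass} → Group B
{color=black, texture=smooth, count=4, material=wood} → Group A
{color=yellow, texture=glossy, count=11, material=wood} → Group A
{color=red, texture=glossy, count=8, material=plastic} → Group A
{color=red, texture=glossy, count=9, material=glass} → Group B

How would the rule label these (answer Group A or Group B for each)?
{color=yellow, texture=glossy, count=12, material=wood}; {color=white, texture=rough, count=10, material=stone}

Rule: color is not white AND count ≠ 9. This holds for each 'Group A' example and fails for each 'Group B' one.
{color=yellow, texture=glossy, count=12, material=wood} — color is yellow, count = 12, hence Group A.
{color=white, texture=rough, count=10, material=stone} — color is white, count = 10, hence Group B.

Group A, Group B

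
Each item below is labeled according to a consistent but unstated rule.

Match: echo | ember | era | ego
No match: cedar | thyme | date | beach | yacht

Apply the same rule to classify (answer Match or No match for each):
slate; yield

The rule appears to be: starts with 'e'.
slate: starts with 's' — does not satisfy this, so No match.
yield: starts with 'y' — does not satisfy this, so No match.

No match, No match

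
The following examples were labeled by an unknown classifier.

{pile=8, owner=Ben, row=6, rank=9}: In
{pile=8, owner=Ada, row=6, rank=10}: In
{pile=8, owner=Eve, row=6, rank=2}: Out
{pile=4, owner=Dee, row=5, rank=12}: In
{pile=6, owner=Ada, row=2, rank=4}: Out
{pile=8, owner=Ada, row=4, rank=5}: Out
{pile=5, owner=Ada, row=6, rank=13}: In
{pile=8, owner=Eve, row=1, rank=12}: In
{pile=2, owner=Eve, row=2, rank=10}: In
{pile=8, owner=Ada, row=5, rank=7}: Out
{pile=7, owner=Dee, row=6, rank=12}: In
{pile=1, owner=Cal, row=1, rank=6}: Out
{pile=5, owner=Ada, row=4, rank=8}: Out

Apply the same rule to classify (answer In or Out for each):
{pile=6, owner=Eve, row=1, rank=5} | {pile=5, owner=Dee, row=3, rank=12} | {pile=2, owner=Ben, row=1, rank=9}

The classifier is using: rank ≥ 9.
{pile=6, owner=Eve, row=1, rank=5} — rank = 5, hence Out.
{pile=5, owner=Dee, row=3, rank=12} — rank = 12, hence In.
{pile=2, owner=Ben, row=1, rank=9} — rank = 9, hence In.

Out, In, In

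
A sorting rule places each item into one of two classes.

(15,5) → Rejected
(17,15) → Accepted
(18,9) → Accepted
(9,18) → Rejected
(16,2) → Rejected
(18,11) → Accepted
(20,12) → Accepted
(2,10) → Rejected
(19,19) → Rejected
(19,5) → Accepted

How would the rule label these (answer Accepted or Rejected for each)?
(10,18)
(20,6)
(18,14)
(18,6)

The distinguishing property — first > second AND sum ≥ 24 — holds for all the 'Accepted' cases and none of the 'Rejected' cases.
Rejected: (10,18), since 10 < 18, 10+18 = 28.
Accepted: (20,6), since 20 > 6, 20+6 = 26.
Accepted: (18,14), since 18 > 14, 18+14 = 32.
Accepted: (18,6), since 18 > 6, 18+6 = 24.

Rejected, Accepted, Accepted, Accepted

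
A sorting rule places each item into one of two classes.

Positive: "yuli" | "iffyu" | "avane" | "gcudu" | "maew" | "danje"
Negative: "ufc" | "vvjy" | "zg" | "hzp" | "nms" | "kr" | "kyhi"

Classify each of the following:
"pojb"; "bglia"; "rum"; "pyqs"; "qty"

Negative, Positive, Negative, Negative, Negative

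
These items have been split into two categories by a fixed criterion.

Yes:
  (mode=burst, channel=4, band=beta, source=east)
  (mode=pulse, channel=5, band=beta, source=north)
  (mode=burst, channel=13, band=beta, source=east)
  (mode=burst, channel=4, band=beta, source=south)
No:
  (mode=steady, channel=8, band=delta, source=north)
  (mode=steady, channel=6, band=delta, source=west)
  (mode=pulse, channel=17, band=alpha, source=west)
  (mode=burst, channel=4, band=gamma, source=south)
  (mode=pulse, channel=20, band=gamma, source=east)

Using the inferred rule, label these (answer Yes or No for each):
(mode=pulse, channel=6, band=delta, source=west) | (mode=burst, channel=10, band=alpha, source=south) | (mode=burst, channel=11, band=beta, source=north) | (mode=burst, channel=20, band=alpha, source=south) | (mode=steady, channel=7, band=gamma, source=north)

No, No, Yes, No, No

All 'Yes' examples share one property — band is beta — and every 'No' example lacks it.
(mode=pulse, channel=6, band=delta, source=west): band is delta, does not satisfy this → No. (mode=burst, channel=10, band=alpha, source=south): band is alpha, does not satisfy this → No. (mode=burst, channel=11, band=beta, source=north): band is beta, checks out → Yes. (mode=burst, channel=20, band=alpha, source=south): band is alpha, does not satisfy this → No. (mode=steady, channel=7, band=gamma, source=north): band is gamma, does not satisfy this → No.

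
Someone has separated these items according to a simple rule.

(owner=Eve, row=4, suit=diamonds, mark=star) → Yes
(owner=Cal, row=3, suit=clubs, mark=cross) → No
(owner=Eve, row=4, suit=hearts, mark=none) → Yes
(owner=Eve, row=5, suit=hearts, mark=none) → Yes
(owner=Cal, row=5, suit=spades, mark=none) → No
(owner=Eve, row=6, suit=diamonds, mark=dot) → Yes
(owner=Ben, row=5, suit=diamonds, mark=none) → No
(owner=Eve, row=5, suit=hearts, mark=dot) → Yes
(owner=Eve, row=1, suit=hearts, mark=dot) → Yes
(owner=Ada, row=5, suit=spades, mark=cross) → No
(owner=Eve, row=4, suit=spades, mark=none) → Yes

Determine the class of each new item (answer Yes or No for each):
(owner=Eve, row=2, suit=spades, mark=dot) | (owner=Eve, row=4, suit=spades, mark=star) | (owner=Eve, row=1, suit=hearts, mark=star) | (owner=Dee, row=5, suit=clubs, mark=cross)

Yes, Yes, Yes, No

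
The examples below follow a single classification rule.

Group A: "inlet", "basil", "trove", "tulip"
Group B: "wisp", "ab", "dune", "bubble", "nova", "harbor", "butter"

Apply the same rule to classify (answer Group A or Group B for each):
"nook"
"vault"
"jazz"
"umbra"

Group B, Group A, Group B, Group A

Every 'Group A' example satisfies: odd length. None of the 'Group B' examples do.
Group B: "nook", since length 4. Group A: "vault", since length 5. Group B: "jazz", since length 4. Group A: "umbra", since length 5.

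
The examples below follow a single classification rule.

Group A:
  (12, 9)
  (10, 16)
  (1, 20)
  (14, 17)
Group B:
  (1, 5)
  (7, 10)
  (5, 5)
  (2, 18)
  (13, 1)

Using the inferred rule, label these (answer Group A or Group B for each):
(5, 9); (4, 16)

The common property of the 'Group A' items is: sum ≥ 21. No 'Group B' item has it.
(5, 9): 5+9 = 14, doesn't qualify → Group B.
(4, 16): 4+16 = 20, doesn't qualify → Group B.

Group B, Group B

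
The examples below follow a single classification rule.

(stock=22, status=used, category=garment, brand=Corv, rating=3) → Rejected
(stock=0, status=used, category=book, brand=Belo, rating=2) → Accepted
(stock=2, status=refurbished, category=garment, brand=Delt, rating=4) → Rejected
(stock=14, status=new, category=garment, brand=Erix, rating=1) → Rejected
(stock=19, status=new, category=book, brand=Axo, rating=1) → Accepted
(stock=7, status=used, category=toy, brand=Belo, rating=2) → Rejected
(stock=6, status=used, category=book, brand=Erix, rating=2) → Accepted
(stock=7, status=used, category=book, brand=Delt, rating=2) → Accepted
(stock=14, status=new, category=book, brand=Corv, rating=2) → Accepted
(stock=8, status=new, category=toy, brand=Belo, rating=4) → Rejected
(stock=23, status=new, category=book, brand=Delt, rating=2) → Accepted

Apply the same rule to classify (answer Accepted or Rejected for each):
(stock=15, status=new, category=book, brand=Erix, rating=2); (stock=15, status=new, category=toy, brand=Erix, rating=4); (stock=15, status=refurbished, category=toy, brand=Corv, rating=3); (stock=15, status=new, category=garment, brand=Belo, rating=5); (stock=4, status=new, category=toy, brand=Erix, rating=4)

Comparing the two groups points to one rule — category is book.

Accepted, Rejected, Rejected, Rejected, Rejected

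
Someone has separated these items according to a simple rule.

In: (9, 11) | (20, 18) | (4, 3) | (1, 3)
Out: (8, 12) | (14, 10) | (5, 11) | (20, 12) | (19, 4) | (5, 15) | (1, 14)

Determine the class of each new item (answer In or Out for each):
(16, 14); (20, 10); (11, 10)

In, Out, In

The rule appears to be: |first − second| ≤ 2.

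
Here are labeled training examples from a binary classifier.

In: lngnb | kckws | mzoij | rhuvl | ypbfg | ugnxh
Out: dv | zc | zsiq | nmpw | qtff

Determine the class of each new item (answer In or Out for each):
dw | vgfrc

The rule appears to be: odd length.
Out: dw, since length 2.
In: vgfrc, since length 5.

Out, In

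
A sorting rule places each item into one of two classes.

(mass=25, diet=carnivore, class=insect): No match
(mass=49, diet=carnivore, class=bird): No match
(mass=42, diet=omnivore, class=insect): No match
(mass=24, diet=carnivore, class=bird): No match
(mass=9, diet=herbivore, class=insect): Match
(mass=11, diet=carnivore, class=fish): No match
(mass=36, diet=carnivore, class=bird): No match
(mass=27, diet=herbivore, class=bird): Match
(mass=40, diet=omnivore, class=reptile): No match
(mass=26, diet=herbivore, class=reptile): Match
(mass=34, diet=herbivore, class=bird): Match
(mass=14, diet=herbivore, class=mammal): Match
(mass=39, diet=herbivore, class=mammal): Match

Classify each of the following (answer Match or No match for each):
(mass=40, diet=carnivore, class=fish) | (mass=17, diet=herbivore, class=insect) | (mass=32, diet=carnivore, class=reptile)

No match, Match, No match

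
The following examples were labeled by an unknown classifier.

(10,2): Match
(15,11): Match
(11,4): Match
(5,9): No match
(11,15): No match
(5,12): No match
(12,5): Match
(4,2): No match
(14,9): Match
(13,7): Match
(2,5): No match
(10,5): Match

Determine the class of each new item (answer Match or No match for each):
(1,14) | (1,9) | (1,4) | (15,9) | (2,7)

No match, No match, No match, Match, No match

'Match' ⟺ first > second AND sum ≥ 7.
No match: (1,14), since 1 < 14, 1+14 = 15. No match: (1,9), since 1 < 9, 1+9 = 10. No match: (1,4), since 1 < 4, 1+4 = 5. Match: (15,9), since 15 > 9, 15+9 = 24. No match: (2,7), since 2 < 7, 2+7 = 9.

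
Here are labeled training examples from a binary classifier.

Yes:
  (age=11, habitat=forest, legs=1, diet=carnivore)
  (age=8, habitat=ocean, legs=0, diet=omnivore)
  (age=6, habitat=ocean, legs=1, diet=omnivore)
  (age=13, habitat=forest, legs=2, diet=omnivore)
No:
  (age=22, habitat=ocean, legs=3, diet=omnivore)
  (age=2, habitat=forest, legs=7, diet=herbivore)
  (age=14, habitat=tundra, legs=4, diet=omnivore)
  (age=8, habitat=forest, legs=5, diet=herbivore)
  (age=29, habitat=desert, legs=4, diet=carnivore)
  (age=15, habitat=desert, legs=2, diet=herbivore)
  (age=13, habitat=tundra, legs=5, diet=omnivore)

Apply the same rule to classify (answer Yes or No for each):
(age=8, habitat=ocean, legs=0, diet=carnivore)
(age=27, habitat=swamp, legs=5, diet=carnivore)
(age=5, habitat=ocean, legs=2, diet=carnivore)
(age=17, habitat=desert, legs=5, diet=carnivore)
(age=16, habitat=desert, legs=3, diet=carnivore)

Every 'Yes' example satisfies: legs ≤ 2 AND age ≤ 13. None of the 'No' examples do.
(age=8, habitat=ocean, legs=0, diet=carnivore) — legs = 0, age = 8, hence Yes. (age=27, habitat=swamp, legs=5, diet=carnivore) — legs = 5, age = 27, hence No. (age=5, habitat=ocean, legs=2, diet=carnivore) — legs = 2, age = 5, hence Yes. (age=17, habitat=desert, legs=5, diet=carnivore) — legs = 5, age = 17, hence No. (age=16, habitat=desert, legs=3, diet=carnivore) — legs = 3, age = 16, hence No.

Yes, No, Yes, No, No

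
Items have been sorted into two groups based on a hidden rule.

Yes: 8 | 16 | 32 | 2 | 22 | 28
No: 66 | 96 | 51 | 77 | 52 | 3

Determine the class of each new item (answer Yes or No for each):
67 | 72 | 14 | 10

Every 'Yes' example satisfies: even AND at most 32. None of the 'No' examples do.
67: 67 is odd, 67 > 32 — does not fit, so No. 72: 72 is even, 72 > 32 — does not fit, so No. 14: 14 is even, 14 ≤ 32 — matches, so Yes. 10: 10 is even, 10 ≤ 32 — matches, so Yes.

No, No, Yes, Yes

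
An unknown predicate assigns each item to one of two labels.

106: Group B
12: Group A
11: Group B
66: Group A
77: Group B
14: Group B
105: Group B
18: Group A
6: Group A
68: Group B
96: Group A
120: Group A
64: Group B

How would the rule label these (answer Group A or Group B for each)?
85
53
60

A rule that fits every label: multiple of 6 — true of each 'Group A' example, false of each 'Group B' one.
85: Group B (85 = 6·14 + 1).
53: Group B (53 = 6·8 + 5).
60: Group A (60 = 6·10).

Group B, Group B, Group A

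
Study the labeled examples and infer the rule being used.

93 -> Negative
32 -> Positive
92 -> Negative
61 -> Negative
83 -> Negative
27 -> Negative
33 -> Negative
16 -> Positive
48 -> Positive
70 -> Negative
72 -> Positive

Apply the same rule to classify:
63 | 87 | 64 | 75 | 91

Negative, Negative, Positive, Negative, Negative

The classifier is using: multiple of 8.
Negative: 63, since 63 = 8·7 + 7.
Negative: 87, since 87 = 8·10 + 7.
Positive: 64, since 64 = 8·8.
Negative: 75, since 75 = 8·9 + 3.
Negative: 91, since 91 = 8·11 + 3.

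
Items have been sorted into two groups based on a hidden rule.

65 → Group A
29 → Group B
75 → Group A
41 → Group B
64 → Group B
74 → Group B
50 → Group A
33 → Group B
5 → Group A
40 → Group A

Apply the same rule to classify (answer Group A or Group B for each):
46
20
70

Group B, Group A, Group A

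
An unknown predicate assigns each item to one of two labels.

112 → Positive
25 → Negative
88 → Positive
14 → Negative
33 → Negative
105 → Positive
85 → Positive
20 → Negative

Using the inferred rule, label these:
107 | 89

Positive, Positive

All 'Positive' examples share one property — at least 85 — and every 'Negative' example lacks it.
107: Positive (107 ≥ 85). 89: Positive (89 ≥ 85).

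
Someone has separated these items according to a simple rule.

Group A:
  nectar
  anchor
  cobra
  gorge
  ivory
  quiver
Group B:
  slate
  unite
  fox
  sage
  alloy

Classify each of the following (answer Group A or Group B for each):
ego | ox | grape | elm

Group B, Group B, Group A, Group B

Comparing the two groups points to one rule — contains 'r'.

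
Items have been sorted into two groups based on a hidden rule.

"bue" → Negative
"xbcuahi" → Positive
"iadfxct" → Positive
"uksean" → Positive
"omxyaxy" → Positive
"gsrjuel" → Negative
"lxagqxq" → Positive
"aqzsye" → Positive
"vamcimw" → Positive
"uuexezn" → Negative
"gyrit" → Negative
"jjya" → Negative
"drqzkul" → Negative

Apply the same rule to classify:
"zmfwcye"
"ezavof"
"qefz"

All 'Positive' examples share one property — length ≥ 5 AND contains 'a' — and every 'Negative' example lacks it.

Negative, Positive, Negative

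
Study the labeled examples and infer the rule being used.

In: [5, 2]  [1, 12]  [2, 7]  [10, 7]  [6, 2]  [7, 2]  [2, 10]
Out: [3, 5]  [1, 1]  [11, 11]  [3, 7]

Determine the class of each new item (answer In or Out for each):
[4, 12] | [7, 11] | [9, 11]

One predicate separates the groups cleanly: product is even.
[4, 12]: 4·12 = 48 — satisfies this, so In. [7, 11]: 7·11 = 77 — does not pass, so Out. [9, 11]: 9·11 = 99 — does not pass, so Out.

In, Out, Out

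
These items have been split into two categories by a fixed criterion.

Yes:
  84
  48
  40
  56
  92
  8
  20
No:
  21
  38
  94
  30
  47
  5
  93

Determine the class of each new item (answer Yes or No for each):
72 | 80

Yes, Yes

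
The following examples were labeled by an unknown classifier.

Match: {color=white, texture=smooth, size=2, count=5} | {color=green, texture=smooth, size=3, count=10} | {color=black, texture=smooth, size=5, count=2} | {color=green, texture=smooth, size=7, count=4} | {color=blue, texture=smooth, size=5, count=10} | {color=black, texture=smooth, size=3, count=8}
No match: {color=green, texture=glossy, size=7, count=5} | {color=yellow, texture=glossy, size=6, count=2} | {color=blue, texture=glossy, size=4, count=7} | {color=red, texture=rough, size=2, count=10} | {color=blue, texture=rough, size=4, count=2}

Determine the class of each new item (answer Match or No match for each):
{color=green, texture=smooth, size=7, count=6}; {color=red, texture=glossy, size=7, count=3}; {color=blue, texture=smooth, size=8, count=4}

Match, No match, Match

The distinguishing property — texture is smooth — holds for all the 'Match' cases and none of the 'No match' cases.
{color=green, texture=smooth, size=7, count=6}: Match (texture is smooth). {color=red, texture=glossy, size=7, count=3}: No match (texture is glossy). {color=blue, texture=smooth, size=8, count=4}: Match (texture is smooth).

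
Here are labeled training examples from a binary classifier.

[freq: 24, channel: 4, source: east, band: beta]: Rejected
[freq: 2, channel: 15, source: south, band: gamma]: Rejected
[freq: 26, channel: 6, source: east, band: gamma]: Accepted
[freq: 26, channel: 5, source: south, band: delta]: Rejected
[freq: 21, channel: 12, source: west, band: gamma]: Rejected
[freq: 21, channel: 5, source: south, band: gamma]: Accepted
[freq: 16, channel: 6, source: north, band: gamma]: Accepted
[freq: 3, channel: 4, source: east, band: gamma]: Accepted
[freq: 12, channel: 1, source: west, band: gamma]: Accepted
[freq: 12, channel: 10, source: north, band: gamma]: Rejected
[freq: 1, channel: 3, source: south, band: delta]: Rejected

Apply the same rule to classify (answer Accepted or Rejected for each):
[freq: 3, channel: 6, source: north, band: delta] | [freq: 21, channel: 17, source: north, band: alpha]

Rejected, Rejected

The rule appears to be: band is gamma AND channel ≤ 6.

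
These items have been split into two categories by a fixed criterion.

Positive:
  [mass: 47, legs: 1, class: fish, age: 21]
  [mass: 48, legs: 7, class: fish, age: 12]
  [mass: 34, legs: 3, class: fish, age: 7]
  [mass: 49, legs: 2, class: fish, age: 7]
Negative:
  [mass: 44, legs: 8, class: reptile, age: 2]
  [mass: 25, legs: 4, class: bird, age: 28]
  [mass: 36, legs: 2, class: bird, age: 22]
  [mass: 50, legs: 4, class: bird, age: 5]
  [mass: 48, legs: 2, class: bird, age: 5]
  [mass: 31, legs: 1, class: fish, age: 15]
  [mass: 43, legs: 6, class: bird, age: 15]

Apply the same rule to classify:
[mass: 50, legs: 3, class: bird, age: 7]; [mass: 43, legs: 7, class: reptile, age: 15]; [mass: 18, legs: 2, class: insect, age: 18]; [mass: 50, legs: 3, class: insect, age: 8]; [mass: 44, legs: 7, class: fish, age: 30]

Negative, Negative, Negative, Negative, Positive

Rule: class is fish AND mass ≥ 34. This holds for each 'Positive' example and fails for each 'Negative' one.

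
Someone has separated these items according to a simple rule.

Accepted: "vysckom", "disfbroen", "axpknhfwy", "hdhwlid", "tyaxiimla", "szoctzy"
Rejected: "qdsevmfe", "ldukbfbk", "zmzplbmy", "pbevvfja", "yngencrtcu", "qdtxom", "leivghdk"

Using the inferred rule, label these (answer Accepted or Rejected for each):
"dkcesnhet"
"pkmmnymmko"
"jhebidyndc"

Accepted, Rejected, Rejected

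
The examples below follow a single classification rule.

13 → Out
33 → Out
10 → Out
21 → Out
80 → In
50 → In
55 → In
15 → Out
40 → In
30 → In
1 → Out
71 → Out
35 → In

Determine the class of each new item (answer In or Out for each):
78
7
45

Out, Out, In

All 'In' examples share one property — multiple of 5 AND at least 21 — and every 'Out' example lacks it.
78 → 78 = 5·15 + 3, 78 ≥ 21 → Out.
7 → 7 = 5·1 + 2, 7 < 21 → Out.
45 → 45 = 5·9, 45 ≥ 21 → In.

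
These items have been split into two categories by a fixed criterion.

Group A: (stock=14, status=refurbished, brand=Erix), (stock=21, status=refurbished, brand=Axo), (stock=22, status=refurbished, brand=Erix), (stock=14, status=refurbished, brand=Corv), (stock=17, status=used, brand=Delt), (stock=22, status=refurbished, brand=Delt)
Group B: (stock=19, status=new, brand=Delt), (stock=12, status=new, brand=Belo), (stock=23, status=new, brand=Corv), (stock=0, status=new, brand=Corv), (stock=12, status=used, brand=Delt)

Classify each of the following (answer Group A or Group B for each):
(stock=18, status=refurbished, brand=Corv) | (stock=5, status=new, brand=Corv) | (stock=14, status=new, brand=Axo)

Group A, Group B, Group B

The rule appears to be: status is refurbished OR stock = 17.
(stock=18, status=refurbished, brand=Corv): Group A (status is refurbished, stock = 18). (stock=5, status=new, brand=Corv): Group B (status is new, stock = 5). (stock=14, status=new, brand=Axo): Group B (status is new, stock = 14).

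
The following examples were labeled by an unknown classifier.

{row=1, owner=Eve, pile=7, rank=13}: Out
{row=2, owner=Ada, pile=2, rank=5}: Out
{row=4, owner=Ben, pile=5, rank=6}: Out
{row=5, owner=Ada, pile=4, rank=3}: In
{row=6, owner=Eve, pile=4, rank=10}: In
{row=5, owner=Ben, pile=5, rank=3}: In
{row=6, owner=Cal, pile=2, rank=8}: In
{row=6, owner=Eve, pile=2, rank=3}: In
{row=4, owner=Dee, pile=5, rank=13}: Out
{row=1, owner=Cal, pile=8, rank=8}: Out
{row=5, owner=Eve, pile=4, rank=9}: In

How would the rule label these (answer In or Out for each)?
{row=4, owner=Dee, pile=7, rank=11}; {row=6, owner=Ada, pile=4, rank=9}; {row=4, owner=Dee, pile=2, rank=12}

Out, In, Out

The classifier is using: row ≥ 5.
{row=4, owner=Dee, pile=7, rank=11} — row = 4, hence Out. {row=6, owner=Ada, pile=4, rank=9} — row = 6, hence In. {row=4, owner=Dee, pile=2, rank=12} — row = 4, hence Out.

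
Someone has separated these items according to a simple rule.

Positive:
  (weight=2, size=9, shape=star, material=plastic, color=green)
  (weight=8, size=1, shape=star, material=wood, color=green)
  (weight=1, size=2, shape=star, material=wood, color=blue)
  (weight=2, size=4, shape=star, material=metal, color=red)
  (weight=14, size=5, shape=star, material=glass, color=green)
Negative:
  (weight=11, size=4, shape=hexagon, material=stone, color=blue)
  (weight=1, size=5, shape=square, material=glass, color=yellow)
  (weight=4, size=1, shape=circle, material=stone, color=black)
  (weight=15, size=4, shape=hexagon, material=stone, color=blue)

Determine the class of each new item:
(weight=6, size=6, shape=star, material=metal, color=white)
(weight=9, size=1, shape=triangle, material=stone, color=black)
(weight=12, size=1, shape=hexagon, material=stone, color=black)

Positive, Negative, Negative

All 'Positive' examples share one property — shape is star — and every 'Negative' example lacks it.
Positive: (weight=6, size=6, shape=star, material=metal, color=white), since shape is star. Negative: (weight=9, size=1, shape=triangle, material=stone, color=black), since shape is triangle. Negative: (weight=12, size=1, shape=hexagon, material=stone, color=black), since shape is hexagon.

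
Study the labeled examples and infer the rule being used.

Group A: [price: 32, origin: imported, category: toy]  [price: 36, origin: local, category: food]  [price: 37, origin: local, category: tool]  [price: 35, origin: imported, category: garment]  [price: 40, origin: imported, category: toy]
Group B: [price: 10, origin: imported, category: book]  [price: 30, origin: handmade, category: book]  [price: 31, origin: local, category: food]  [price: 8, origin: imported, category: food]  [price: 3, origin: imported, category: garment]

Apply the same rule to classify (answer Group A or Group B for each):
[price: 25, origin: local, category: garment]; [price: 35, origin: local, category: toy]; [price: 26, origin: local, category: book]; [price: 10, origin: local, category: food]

Rule: price ≥ 32. This holds for each 'Group A' example and fails for each 'Group B' one.
[price: 25, origin: local, category: garment]: price = 25 — doesn't qualify, so Group B.
[price: 35, origin: local, category: toy]: price = 35 — matches, so Group A.
[price: 26, origin: local, category: book]: price = 26 — doesn't qualify, so Group B.
[price: 10, origin: local, category: food]: price = 10 — doesn't qualify, so Group B.

Group B, Group A, Group B, Group B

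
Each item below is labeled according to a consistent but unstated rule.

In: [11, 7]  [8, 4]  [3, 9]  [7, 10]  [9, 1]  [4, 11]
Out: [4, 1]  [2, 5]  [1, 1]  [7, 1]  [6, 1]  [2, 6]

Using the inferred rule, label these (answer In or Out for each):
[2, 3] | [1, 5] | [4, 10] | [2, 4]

Out, Out, In, Out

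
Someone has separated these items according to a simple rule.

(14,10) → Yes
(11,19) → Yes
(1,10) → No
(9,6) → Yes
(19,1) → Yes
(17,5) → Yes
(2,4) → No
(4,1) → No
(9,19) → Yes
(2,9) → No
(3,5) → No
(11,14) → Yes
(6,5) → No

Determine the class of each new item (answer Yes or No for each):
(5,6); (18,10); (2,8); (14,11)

One predicate separates the groups cleanly: sum ≥ 15.

No, Yes, No, Yes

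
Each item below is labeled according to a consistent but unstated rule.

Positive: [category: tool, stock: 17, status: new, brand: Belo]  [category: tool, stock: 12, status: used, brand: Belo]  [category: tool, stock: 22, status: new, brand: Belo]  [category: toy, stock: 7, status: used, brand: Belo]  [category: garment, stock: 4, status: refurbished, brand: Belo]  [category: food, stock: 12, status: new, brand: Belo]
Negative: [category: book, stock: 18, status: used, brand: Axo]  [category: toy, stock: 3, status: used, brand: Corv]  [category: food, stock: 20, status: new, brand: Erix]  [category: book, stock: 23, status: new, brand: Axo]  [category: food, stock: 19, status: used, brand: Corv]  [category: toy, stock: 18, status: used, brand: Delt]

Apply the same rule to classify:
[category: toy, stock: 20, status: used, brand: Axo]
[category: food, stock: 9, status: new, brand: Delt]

Negative, Negative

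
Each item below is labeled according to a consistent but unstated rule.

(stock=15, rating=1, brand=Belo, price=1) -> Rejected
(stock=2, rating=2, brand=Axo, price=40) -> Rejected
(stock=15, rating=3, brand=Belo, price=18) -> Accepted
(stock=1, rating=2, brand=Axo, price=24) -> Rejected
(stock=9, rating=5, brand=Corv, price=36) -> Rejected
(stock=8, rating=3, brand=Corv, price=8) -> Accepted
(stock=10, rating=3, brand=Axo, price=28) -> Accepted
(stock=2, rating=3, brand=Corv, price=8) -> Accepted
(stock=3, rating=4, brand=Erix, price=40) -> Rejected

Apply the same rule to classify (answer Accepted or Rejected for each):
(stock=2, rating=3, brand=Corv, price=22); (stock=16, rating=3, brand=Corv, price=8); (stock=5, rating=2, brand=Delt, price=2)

Accepted, Accepted, Rejected

Checking candidate rules against both groups, what survives is: rating = 3.
(stock=2, rating=3, brand=Corv, price=22): rating = 3, passes → Accepted.
(stock=16, rating=3, brand=Corv, price=8): rating = 3, passes → Accepted.
(stock=5, rating=2, brand=Delt, price=2): rating = 2, does not fit → Rejected.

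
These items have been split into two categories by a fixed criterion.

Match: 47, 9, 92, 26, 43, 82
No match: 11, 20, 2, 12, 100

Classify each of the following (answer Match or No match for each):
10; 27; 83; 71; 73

No match, Match, Match, Match, Match

One predicate separates the groups cleanly: digit sum ≥ 4.
10: digit sum 1+0 = 1 — fails the rule, so No match.
27: digit sum 2+7 = 9 — matches, so Match.
83: digit sum 8+3 = 11 — matches, so Match.
71: digit sum 7+1 = 8 — matches, so Match.
73: digit sum 7+3 = 10 — matches, so Match.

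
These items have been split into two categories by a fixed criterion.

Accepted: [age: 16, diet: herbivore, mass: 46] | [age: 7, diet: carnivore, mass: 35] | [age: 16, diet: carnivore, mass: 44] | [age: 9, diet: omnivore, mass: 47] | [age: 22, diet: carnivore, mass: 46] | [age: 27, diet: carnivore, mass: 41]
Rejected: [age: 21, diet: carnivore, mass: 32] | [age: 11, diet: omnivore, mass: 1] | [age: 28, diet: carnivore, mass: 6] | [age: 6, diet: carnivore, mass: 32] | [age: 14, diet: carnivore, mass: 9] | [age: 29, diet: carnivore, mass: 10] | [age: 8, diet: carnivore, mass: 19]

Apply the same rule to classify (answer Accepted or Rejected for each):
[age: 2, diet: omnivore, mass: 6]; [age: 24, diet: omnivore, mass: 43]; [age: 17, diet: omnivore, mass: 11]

Rejected, Accepted, Rejected

The rule appears to be: mass ≥ 35.
[age: 2, diet: omnivore, mass: 6] → mass = 6 → Rejected.
[age: 24, diet: omnivore, mass: 43] → mass = 43 → Accepted.
[age: 17, diet: omnivore, mass: 11] → mass = 11 → Rejected.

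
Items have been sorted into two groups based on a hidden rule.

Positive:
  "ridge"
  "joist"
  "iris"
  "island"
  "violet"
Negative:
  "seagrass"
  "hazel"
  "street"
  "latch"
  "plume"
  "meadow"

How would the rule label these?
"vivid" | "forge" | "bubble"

A rule that fits every label: contains 'i' — true of each 'Positive' example, false of each 'Negative' one.

Positive, Negative, Negative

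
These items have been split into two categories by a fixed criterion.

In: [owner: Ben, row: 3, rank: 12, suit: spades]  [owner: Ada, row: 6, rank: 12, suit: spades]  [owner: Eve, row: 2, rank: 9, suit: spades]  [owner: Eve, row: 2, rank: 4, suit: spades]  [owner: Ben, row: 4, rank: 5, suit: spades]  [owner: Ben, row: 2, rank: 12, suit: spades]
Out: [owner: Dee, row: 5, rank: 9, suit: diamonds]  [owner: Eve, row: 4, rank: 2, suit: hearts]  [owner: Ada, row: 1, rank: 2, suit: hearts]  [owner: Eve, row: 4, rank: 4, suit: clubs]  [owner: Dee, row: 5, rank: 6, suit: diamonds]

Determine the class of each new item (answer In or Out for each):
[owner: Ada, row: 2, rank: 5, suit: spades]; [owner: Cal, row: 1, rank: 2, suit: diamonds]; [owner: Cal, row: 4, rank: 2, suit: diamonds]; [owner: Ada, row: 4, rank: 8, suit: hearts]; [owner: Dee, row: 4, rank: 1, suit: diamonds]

Every 'In' example satisfies: suit is spades. None of the 'Out' examples do.
[owner: Ada, row: 2, rank: 5, suit: spades]: suit is spades — qualifies, so In.
[owner: Cal, row: 1, rank: 2, suit: diamonds]: suit is diamonds — doesn't match, so Out.
[owner: Cal, row: 4, rank: 2, suit: diamonds]: suit is diamonds — doesn't match, so Out.
[owner: Ada, row: 4, rank: 8, suit: hearts]: suit is hearts — doesn't match, so Out.
[owner: Dee, row: 4, rank: 1, suit: diamonds]: suit is diamonds — doesn't match, so Out.

In, Out, Out, Out, Out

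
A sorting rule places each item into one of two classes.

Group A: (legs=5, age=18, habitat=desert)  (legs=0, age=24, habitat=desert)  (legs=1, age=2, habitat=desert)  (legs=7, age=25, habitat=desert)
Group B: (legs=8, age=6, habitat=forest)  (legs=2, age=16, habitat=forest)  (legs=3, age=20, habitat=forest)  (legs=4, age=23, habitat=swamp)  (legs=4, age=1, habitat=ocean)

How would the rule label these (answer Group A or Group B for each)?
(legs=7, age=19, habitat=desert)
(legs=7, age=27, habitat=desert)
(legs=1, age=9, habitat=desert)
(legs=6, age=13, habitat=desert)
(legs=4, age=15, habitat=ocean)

Rule: habitat is desert. This holds for each 'Group A' example and fails for each 'Group B' one.

Group A, Group A, Group A, Group A, Group B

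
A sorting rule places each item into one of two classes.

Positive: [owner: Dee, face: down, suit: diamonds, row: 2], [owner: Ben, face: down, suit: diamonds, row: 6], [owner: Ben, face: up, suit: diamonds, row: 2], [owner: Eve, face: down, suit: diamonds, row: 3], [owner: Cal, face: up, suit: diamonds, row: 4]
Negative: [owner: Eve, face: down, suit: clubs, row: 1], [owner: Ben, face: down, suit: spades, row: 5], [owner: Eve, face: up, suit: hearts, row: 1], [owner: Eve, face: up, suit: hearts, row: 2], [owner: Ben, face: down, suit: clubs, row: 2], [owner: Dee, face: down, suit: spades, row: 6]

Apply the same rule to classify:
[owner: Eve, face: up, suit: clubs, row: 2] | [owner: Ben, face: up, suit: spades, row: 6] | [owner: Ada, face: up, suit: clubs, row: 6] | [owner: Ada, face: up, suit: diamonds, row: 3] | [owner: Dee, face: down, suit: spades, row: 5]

Negative, Negative, Negative, Positive, Negative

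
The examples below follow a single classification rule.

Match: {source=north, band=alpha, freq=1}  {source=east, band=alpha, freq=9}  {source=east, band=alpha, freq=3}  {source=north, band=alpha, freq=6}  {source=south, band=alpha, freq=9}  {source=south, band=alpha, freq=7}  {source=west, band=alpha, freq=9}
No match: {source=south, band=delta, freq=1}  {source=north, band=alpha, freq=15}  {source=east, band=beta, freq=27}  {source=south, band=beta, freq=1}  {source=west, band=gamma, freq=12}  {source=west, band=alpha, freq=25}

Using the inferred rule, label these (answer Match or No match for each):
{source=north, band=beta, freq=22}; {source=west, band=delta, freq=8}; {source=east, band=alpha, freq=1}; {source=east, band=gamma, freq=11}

The rule appears to be: band is alpha AND freq ≤ 9.

No match, No match, Match, No match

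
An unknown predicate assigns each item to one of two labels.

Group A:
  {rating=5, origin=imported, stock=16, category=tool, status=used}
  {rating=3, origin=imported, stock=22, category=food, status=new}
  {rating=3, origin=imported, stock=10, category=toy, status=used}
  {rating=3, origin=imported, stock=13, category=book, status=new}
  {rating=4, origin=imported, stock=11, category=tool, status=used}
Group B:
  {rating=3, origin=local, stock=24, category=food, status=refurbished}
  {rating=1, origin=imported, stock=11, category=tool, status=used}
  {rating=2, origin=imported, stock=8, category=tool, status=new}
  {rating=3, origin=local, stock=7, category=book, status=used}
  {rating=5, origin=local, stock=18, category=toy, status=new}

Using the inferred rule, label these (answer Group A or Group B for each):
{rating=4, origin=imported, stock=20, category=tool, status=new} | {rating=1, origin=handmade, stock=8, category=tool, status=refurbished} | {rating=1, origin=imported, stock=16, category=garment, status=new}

The classifier is using: origin is imported AND rating ≥ 3.
{rating=4, origin=imported, stock=20, category=tool, status=new} → origin is imported, rating = 4 → Group A.
{rating=1, origin=handmade, stock=8, category=tool, status=refurbished} → origin is handmade, rating = 1 → Group B.
{rating=1, origin=imported, stock=16, category=garment, status=new} → origin is imported, rating = 1 → Group B.

Group A, Group B, Group B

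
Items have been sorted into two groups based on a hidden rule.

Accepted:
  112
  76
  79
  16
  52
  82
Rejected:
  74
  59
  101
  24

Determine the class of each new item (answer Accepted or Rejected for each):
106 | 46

A rule that fits every label: ≡ 1 (mod 3) — true of each 'Accepted' example, false of each 'Rejected' one.
Accepted: 106, since 106 mod 3 = 1.
Accepted: 46, since 46 mod 3 = 1.

Accepted, Accepted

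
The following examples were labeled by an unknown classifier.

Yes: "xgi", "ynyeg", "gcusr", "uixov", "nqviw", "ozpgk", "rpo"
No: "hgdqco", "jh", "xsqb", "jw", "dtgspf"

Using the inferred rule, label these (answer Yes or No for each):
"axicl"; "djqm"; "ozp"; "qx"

Yes, No, Yes, No

Checking candidate rules against both groups, what survives is: odd length.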